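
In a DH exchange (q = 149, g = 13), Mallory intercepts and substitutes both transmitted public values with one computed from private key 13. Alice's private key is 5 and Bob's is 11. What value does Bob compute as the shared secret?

Bob receives Mallory's public value M = 13^13 mod 149 instead of the honest one.
13^1 ≡ 13 (mod 149)
13^2 = (13^1)^2 ≡ 13^2 = 169 ≡ 20 (mod 149)
13^4 = (13^2)^2 ≡ 20^2 = 400 ≡ 102 (mod 149)
13^8 = (13^4)^2 ≡ 102^2 = 10404 ≡ 123 (mod 149)
13^13 = 13^8 · 13^4 · 13^1 ≡ 123 · 102 · 13 ≡ 92 (mod 149).
So M = 92. Bob computes K = M^11 mod 149.
92^1 ≡ 92 (mod 149)
92^2 = (92^1)^2 ≡ 92^2 = 8464 ≡ 120 (mod 149)
92^4 = (92^2)^2 ≡ 120^2 = 14400 ≡ 96 (mod 149)
92^8 = (92^4)^2 ≡ 96^2 = 9216 ≡ 127 (mod 149)
92^11 = 92^8 · 92^2 · 92^1 ≡ 127 · 120 · 92 ≡ 139 (mod 149).

139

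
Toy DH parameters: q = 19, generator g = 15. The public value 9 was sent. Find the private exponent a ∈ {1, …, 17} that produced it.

Try successive powers of 15 modulo 19:
15^1 ≡ 15
15^2 ≡ 16
15^3 ≡ 12
15^4 ≡ 9
Found: a = 4.

4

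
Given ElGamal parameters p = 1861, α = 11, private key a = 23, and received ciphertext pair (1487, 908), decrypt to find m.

457

Shared mask s = c₁^a mod p = 1487^23 mod 1861.
1487^1 ≡ 1487 (mod 1861)
1487^2 = (1487^1)^2 ≡ 1487^2 = 2211169 ≡ 301 (mod 1861)
1487^4 = (1487^2)^2 ≡ 301^2 = 90601 ≡ 1273 (mod 1861)
1487^8 = (1487^4)^2 ≡ 1273^2 = 1620529 ≡ 1459 (mod 1861)
1487^16 = (1487^8)^2 ≡ 1459^2 = 2128681 ≡ 1558 (mod 1861)
1487^23 = 1487^16 · 1487^4 · 1487^2 · 1487^1 ≡ 1558 · 1273 · 301 · 1487 ≡ 1187 (mod 1861).
So s = 1187; s⁻¹ ≡ 1179 (mod 1861).
m = c₂ · s⁻¹ mod 1861 = 908 · 1179 mod 1861 = 457.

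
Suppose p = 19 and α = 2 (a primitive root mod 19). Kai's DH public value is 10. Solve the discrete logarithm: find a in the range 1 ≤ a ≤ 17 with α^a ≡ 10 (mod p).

17

Try successive powers of 2 modulo 19:
2^1 ≡ 2
2^2 ≡ 4
2^3 ≡ 8
2^4 ≡ 16
2^5 ≡ 13
2^6 ≡ 7
2^7 ≡ 14
2^8 ≡ 9
2^9 ≡ 18
2^10 ≡ 17
2^11 ≡ 15
2^12 ≡ 11
2^13 ≡ 3
2^14 ≡ 6
2^15 ≡ 12
2^16 ≡ 5
2^17 ≡ 10
Found: a = 17.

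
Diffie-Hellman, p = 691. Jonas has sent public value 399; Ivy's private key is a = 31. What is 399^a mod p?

Shared key K = 399^31 mod 691.
399^1 ≡ 399 (mod 691)
399^2 = (399^1)^2 ≡ 399^2 = 159201 ≡ 271 (mod 691)
399^4 = (399^2)^2 ≡ 271^2 = 73441 ≡ 195 (mod 691)
399^8 = (399^4)^2 ≡ 195^2 = 38025 ≡ 20 (mod 691)
399^16 = (399^8)^2 ≡ 20^2 = 400 ≡ 400 (mod 691)
399^31 = 399^16 · 399^8 · 399^4 · 399^2 · 399^1 ≡ 400 · 20 · 195 · 271 · 399 ≡ 20 (mod 691).

20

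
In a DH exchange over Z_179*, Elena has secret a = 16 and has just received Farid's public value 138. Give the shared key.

17

Shared key K = 138^16 mod 179.
138^1 ≡ 138 (mod 179)
138^2 = (138^1)^2 ≡ 138^2 = 19044 ≡ 70 (mod 179)
138^4 = (138^2)^2 ≡ 70^2 = 4900 ≡ 67 (mod 179)
138^8 = (138^4)^2 ≡ 67^2 = 4489 ≡ 14 (mod 179)
138^16 = (138^8)^2 ≡ 14^2 = 196 ≡ 17 (mod 179)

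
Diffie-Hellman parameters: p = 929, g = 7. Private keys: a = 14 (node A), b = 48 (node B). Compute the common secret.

Node A sends A = g^a mod p = 7^14 mod 929.
7^1 ≡ 7 (mod 929)
7^2 = (7^1)^2 ≡ 7^2 = 49 ≡ 49 (mod 929)
7^4 = (7^2)^2 ≡ 49^2 = 2401 ≡ 543 (mod 929)
7^8 = (7^4)^2 ≡ 543^2 = 294849 ≡ 356 (mod 929)
7^14 = 7^8 · 7^4 · 7^2 ≡ 356 · 543 · 49 ≡ 8 (mod 929).
So A = 8. Node B then computes K = A^b mod p = 8^48 mod 929.
8^1 ≡ 8 (mod 929)
8^2 = (8^1)^2 ≡ 8^2 = 64 ≡ 64 (mod 929)
8^4 = (8^2)^2 ≡ 64^2 = 4096 ≡ 380 (mod 929)
8^8 = (8^4)^2 ≡ 380^2 = 144400 ≡ 405 (mod 929)
8^16 = (8^8)^2 ≡ 405^2 = 164025 ≡ 521 (mod 929)
8^32 = (8^16)^2 ≡ 521^2 = 271441 ≡ 173 (mod 929)
8^48 = 8^32 · 8^16 ≡ 173 · 521 ≡ 20 (mod 929).

20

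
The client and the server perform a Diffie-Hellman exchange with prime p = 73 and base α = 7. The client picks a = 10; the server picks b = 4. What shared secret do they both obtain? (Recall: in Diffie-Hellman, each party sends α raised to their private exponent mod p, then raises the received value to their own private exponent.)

The client sends A = α^a mod p = 7^10 mod 73.
7^1 ≡ 7 (mod 73)
7^2 = (7^1)^2 ≡ 7^2 = 49 ≡ 49 (mod 73)
7^4 = (7^2)^2 ≡ 49^2 = 2401 ≡ 65 (mod 73)
7^8 = (7^4)^2 ≡ 65^2 = 4225 ≡ 64 (mod 73)
7^10 = 7^8 · 7^2 ≡ 64 · 49 ≡ 70 (mod 73).
So A = 70. The server then computes K = A^b mod p = 70^4 mod 73.
70^1 ≡ 70 (mod 73)
70^2 = (70^1)^2 ≡ 70^2 = 4900 ≡ 9 (mod 73)
70^4 = (70^2)^2 ≡ 9^2 = 81 ≡ 8 (mod 73)

8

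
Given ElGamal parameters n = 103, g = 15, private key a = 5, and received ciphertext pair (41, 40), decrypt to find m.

42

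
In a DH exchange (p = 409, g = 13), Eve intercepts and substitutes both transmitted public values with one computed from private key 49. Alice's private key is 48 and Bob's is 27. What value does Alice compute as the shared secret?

Alice receives Eve's public value M = 13^49 mod 409 instead of the honest one.
13^1 ≡ 13 (mod 409)
13^2 = (13^1)^2 ≡ 13^2 = 169 ≡ 169 (mod 409)
13^4 = (13^2)^2 ≡ 169^2 = 28561 ≡ 340 (mod 409)
13^8 = (13^4)^2 ≡ 340^2 = 115600 ≡ 262 (mod 409)
13^16 = (13^8)^2 ≡ 262^2 = 68644 ≡ 341 (mod 409)
13^32 = (13^16)^2 ≡ 341^2 = 116281 ≡ 125 (mod 409)
13^49 = 13^32 · 13^16 · 13^1 ≡ 125 · 341 · 13 ≡ 339 (mod 409).
So M = 339. Alice computes K = M^48 mod 409.
339^1 ≡ 339 (mod 409)
339^2 = (339^1)^2 ≡ 339^2 = 114921 ≡ 401 (mod 409)
339^4 = (339^2)^2 ≡ 401^2 = 160801 ≡ 64 (mod 409)
339^8 = (339^4)^2 ≡ 64^2 = 4096 ≡ 6 (mod 409)
339^16 = (339^8)^2 ≡ 6^2 = 36 ≡ 36 (mod 409)
339^32 = (339^16)^2 ≡ 36^2 = 1296 ≡ 69 (mod 409)
339^48 = 339^32 · 339^16 ≡ 69 · 36 ≡ 30 (mod 409).

30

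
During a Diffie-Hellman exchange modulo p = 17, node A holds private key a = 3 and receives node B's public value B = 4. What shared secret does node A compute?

Shared key K = 4^3 mod 17.
4^1 ≡ 4 (mod 17)
4^2 = (4^1)^2 ≡ 4^2 = 16 ≡ 16 (mod 17)
4^3 = 4^2 · 4^1 ≡ 16 · 4 ≡ 13 (mod 17).

13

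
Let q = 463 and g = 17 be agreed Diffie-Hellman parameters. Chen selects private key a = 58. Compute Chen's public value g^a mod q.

138

Public value = 17^58 mod 463.
17^1 ≡ 17 (mod 463)
17^2 = (17^1)^2 ≡ 17^2 = 289 ≡ 289 (mod 463)
17^4 = (17^2)^2 ≡ 289^2 = 83521 ≡ 181 (mod 463)
17^8 = (17^4)^2 ≡ 181^2 = 32761 ≡ 351 (mod 463)
17^16 = (17^8)^2 ≡ 351^2 = 123201 ≡ 43 (mod 463)
17^32 = (17^16)^2 ≡ 43^2 = 1849 ≡ 460 (mod 463)
17^58 = 17^32 · 17^16 · 17^8 · 17^2 ≡ 460 · 43 · 351 · 289 ≡ 138 (mod 463).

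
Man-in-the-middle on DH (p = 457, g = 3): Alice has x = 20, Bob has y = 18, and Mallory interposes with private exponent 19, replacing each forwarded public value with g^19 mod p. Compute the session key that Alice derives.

323

Alice receives Mallory's public value M = 3^19 mod 457 instead of the honest one.
3^1 ≡ 3 (mod 457)
3^2 = (3^1)^2 ≡ 3^2 = 9 ≡ 9 (mod 457)
3^4 = (3^2)^2 ≡ 9^2 = 81 ≡ 81 (mod 457)
3^8 = (3^4)^2 ≡ 81^2 = 6561 ≡ 163 (mod 457)
3^16 = (3^8)^2 ≡ 163^2 = 26569 ≡ 63 (mod 457)
3^19 = 3^16 · 3^2 · 3^1 ≡ 63 · 9 · 3 ≡ 330 (mod 457).
So M = 330. Alice computes K = M^20 mod 457.
330^1 ≡ 330 (mod 457)
330^2 = (330^1)^2 ≡ 330^2 = 108900 ≡ 134 (mod 457)
330^4 = (330^2)^2 ≡ 134^2 = 17956 ≡ 133 (mod 457)
330^8 = (330^4)^2 ≡ 133^2 = 17689 ≡ 323 (mod 457)
330^16 = (330^8)^2 ≡ 323^2 = 104329 ≡ 133 (mod 457)
330^20 = 330^16 · 330^4 ≡ 133 · 133 ≡ 323 (mod 457).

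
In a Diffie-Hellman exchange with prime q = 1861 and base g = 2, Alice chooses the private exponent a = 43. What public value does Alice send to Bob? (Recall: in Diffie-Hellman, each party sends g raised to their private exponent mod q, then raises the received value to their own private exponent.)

1610

Public value = 2^43 mod 1861.
2^1 ≡ 2 (mod 1861)
2^2 = (2^1)^2 ≡ 2^2 = 4 ≡ 4 (mod 1861)
2^4 = (2^2)^2 ≡ 4^2 = 16 ≡ 16 (mod 1861)
2^8 = (2^4)^2 ≡ 16^2 = 256 ≡ 256 (mod 1861)
2^16 = (2^8)^2 ≡ 256^2 = 65536 ≡ 401 (mod 1861)
2^32 = (2^16)^2 ≡ 401^2 = 160801 ≡ 755 (mod 1861)
2^43 = 2^32 · 2^8 · 2^2 · 2^1 ≡ 755 · 256 · 4 · 2 ≡ 1610 (mod 1861).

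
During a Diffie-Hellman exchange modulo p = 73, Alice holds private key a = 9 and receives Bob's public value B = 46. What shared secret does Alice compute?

46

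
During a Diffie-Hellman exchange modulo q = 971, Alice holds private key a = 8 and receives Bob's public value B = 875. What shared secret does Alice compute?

Shared key K = 875^8 mod 971.
875^1 ≡ 875 (mod 971)
875^2 = (875^1)^2 ≡ 875^2 = 765625 ≡ 477 (mod 971)
875^4 = (875^2)^2 ≡ 477^2 = 227529 ≡ 315 (mod 971)
875^8 = (875^4)^2 ≡ 315^2 = 99225 ≡ 183 (mod 971)

183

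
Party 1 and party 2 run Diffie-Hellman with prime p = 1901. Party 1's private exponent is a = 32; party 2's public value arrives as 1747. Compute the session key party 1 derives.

260

Shared key K = 1747^32 mod 1901.
1747^1 ≡ 1747 (mod 1901)
1747^2 = (1747^1)^2 ≡ 1747^2 = 3052009 ≡ 904 (mod 1901)
1747^4 = (1747^2)^2 ≡ 904^2 = 817216 ≡ 1687 (mod 1901)
1747^8 = (1747^4)^2 ≡ 1687^2 = 2845969 ≡ 172 (mod 1901)
1747^16 = (1747^8)^2 ≡ 172^2 = 29584 ≡ 1069 (mod 1901)
1747^32 = (1747^16)^2 ≡ 1069^2 = 1142761 ≡ 260 (mod 1901)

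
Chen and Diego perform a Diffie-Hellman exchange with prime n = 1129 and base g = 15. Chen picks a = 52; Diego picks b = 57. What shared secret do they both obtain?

887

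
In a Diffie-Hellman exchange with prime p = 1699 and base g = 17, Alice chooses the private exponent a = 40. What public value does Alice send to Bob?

Public value = 17^{40} \pmod{1699}.
17^1 ≡ 17 (mod 1699)
17^2 = (17^1)^2 ≡ 17^2 = 289 ≡ 289 (mod 1699)
17^4 = (17^2)^2 ≡ 289^2 = 83521 ≡ 270 (mod 1699)
17^8 = (17^4)^2 ≡ 270^2 = 72900 ≡ 1542 (mod 1699)
17^16 = (17^8)^2 ≡ 1542^2 = 2377764 ≡ 863 (mod 1699)
17^32 = (17^16)^2 ≡ 863^2 = 744769 ≡ 607 (mod 1699)
17^40 = 17^32 · 17^8 ≡ 607 · 1542 ≡ 1544 (mod 1699).

1544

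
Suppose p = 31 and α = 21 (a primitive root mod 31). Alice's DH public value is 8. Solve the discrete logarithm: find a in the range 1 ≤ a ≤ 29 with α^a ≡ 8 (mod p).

18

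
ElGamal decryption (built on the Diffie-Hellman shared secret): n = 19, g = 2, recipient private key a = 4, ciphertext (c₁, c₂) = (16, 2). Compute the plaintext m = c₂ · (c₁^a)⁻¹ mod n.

8

Shared mask s = c₁^a mod n = 16^4 mod 19.
16^1 ≡ 16 (mod 19)
16^2 = (16^1)^2 ≡ 16^2 = 256 ≡ 9 (mod 19)
16^4 = (16^2)^2 ≡ 9^2 = 81 ≡ 5 (mod 19)
So s = 5; s⁻¹ ≡ 4 (mod 19).
m = c₂ · s⁻¹ mod 19 = 2 · 4 mod 19 = 8.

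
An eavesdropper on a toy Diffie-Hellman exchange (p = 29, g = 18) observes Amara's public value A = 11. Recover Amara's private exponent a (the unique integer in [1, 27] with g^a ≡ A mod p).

Try successive powers of 18 modulo 29:
18^1 ≡ 18
18^2 ≡ 5
18^3 ≡ 3
18^4 ≡ 25
18^5 ≡ 15
18^6 ≡ 9
18^7 ≡ 17
18^8 ≡ 16
18^9 ≡ 27
18^10 ≡ 22
18^11 ≡ 19
18^12 ≡ 23
18^13 ≡ 8
18^14 ≡ 28
18^15 ≡ 11
Found: a = 15.

15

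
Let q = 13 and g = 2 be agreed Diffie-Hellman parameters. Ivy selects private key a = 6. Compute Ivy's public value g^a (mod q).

12

Public value = 2^6 (mod 13).
2^1 ≡ 2 (mod 13)
2^2 = (2^1)^2 ≡ 2^2 = 4 ≡ 4 (mod 13)
2^4 = (2^2)^2 ≡ 4^2 = 16 ≡ 3 (mod 13)
2^6 = 2^4 · 2^2 ≡ 3 · 4 ≡ 12 (mod 13).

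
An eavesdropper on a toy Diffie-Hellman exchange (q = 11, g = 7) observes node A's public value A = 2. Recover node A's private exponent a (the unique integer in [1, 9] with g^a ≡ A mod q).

3

Try successive powers of 7 modulo 11:
7^1 ≡ 7
7^2 ≡ 5
7^3 ≡ 2
Found: a = 3.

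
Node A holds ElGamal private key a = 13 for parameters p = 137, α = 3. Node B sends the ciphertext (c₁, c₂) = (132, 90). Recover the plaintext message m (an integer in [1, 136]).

22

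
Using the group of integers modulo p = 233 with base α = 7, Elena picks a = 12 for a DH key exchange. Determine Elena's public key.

Public value = 7^{12} \pmod{233}.
7^1 ≡ 7 (mod 233)
7^2 = (7^1)^2 ≡ 7^2 = 49 ≡ 49 (mod 233)
7^4 = (7^2)^2 ≡ 49^2 = 2401 ≡ 71 (mod 233)
7^8 = (7^4)^2 ≡ 71^2 = 5041 ≡ 148 (mod 233)
7^12 = 7^8 · 7^4 ≡ 148 · 71 ≡ 23 (mod 233).

23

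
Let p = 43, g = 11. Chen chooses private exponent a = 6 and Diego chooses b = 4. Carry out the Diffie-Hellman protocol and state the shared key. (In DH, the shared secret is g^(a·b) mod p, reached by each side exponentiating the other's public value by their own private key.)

41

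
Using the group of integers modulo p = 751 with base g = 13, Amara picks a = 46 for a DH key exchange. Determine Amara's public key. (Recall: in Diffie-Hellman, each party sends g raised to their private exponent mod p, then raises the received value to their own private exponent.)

479

Public value = 13^46 mod 751.
13^1 ≡ 13 (mod 751)
13^2 = (13^1)^2 ≡ 13^2 = 169 ≡ 169 (mod 751)
13^4 = (13^2)^2 ≡ 169^2 = 28561 ≡ 23 (mod 751)
13^8 = (13^4)^2 ≡ 23^2 = 529 ≡ 529 (mod 751)
13^16 = (13^8)^2 ≡ 529^2 = 279841 ≡ 469 (mod 751)
13^32 = (13^16)^2 ≡ 469^2 = 219961 ≡ 669 (mod 751)
13^46 = 13^32 · 13^8 · 13^4 · 13^2 ≡ 669 · 529 · 23 · 169 ≡ 479 (mod 751).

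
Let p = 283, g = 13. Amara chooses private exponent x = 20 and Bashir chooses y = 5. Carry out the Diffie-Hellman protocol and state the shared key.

Amara sends A = g^x mod p = 13^20 mod 283.
13^1 ≡ 13 (mod 283)
13^2 = (13^1)^2 ≡ 13^2 = 169 ≡ 169 (mod 283)
13^4 = (13^2)^2 ≡ 169^2 = 28561 ≡ 261 (mod 283)
13^8 = (13^4)^2 ≡ 261^2 = 68121 ≡ 201 (mod 283)
13^16 = (13^8)^2 ≡ 201^2 = 40401 ≡ 215 (mod 283)
13^20 = 13^16 · 13^4 ≡ 215 · 261 ≡ 81 (mod 283).
So A = 81. Bashir then computes K = A^y mod p = 81^5 mod 283.
81^1 ≡ 81 (mod 283)
81^2 = (81^1)^2 ≡ 81^2 = 6561 ≡ 52 (mod 283)
81^4 = (81^2)^2 ≡ 52^2 = 2704 ≡ 157 (mod 283)
81^5 = 81^4 · 81^1 ≡ 157 · 81 ≡ 265 (mod 283).

265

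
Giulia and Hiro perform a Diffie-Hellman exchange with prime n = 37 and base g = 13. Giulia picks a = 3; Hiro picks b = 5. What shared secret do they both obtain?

29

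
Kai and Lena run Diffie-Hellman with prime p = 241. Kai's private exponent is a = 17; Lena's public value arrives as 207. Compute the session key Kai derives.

92

Shared key K = 207^17 mod 241.
207^1 ≡ 207 (mod 241)
207^2 = (207^1)^2 ≡ 207^2 = 42849 ≡ 192 (mod 241)
207^4 = (207^2)^2 ≡ 192^2 = 36864 ≡ 232 (mod 241)
207^8 = (207^4)^2 ≡ 232^2 = 53824 ≡ 81 (mod 241)
207^16 = (207^8)^2 ≡ 81^2 = 6561 ≡ 54 (mod 241)
207^17 = 207^16 · 207^1 ≡ 54 · 207 ≡ 92 (mod 241).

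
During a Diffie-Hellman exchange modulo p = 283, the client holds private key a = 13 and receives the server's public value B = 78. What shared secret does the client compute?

240

Shared key K = 78^13 mod 283.
78^1 ≡ 78 (mod 283)
78^2 = (78^1)^2 ≡ 78^2 = 6084 ≡ 141 (mod 283)
78^4 = (78^2)^2 ≡ 141^2 = 19881 ≡ 71 (mod 283)
78^8 = (78^4)^2 ≡ 71^2 = 5041 ≡ 230 (mod 283)
78^13 = 78^8 · 78^4 · 78^1 ≡ 230 · 71 · 78 ≡ 240 (mod 283).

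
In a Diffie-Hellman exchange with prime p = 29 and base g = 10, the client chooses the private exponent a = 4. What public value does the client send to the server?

Public value = 10^{4} \pmod{29}.
10^1 ≡ 10 (mod 29)
10^2 = (10^1)^2 ≡ 10^2 = 100 ≡ 13 (mod 29)
10^4 = (10^2)^2 ≡ 13^2 = 169 ≡ 24 (mod 29)

24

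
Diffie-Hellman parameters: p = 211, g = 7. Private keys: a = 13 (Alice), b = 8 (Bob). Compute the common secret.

Alice sends A = g^a mod p = 7^13 mod 211.
7^1 ≡ 7 (mod 211)
7^2 = (7^1)^2 ≡ 7^2 = 49 ≡ 49 (mod 211)
7^4 = (7^2)^2 ≡ 49^2 = 2401 ≡ 80 (mod 211)
7^8 = (7^4)^2 ≡ 80^2 = 6400 ≡ 70 (mod 211)
7^13 = 7^8 · 7^4 · 7^1 ≡ 70 · 80 · 7 ≡ 165 (mod 211).
So A = 165. Bob then computes K = A^b mod p = 165^8 mod 211.
165^1 ≡ 165 (mod 211)
165^2 = (165^1)^2 ≡ 165^2 = 27225 ≡ 6 (mod 211)
165^4 = (165^2)^2 ≡ 6^2 = 36 ≡ 36 (mod 211)
165^8 = (165^4)^2 ≡ 36^2 = 1296 ≡ 30 (mod 211)

30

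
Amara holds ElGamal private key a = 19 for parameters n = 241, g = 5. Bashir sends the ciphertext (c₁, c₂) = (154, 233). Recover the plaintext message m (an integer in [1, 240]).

214

Shared mask s = c₁^a mod n = 154^19 mod 241.
154^1 ≡ 154 (mod 241)
154^2 = (154^1)^2 ≡ 154^2 = 23716 ≡ 98 (mod 241)
154^4 = (154^2)^2 ≡ 98^2 = 9604 ≡ 205 (mod 241)
154^8 = (154^4)^2 ≡ 205^2 = 42025 ≡ 91 (mod 241)
154^16 = (154^8)^2 ≡ 91^2 = 8281 ≡ 87 (mod 241)
154^19 = 154^16 · 154^2 · 154^1 ≡ 87 · 98 · 154 ≡ 36 (mod 241).
So s = 36; s⁻¹ ≡ 154 (mod 241).
m = c₂ · s⁻¹ mod 241 = 233 · 154 mod 241 = 214.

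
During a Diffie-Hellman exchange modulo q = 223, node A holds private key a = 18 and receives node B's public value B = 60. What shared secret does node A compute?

33

Shared key K = 60^18 mod 223.
60^1 ≡ 60 (mod 223)
60^2 = (60^1)^2 ≡ 60^2 = 3600 ≡ 32 (mod 223)
60^4 = (60^2)^2 ≡ 32^2 = 1024 ≡ 132 (mod 223)
60^8 = (60^4)^2 ≡ 132^2 = 17424 ≡ 30 (mod 223)
60^16 = (60^8)^2 ≡ 30^2 = 900 ≡ 8 (mod 223)
60^18 = 60^16 · 60^2 ≡ 8 · 32 ≡ 33 (mod 223).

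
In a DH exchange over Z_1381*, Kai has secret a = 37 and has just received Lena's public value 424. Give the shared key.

Shared key K = 424^37 mod 1381.
424^1 ≡ 424 (mod 1381)
424^2 = (424^1)^2 ≡ 424^2 = 179776 ≡ 246 (mod 1381)
424^4 = (424^2)^2 ≡ 246^2 = 60516 ≡ 1133 (mod 1381)
424^8 = (424^4)^2 ≡ 1133^2 = 1283689 ≡ 740 (mod 1381)
424^16 = (424^8)^2 ≡ 740^2 = 547600 ≡ 724 (mod 1381)
424^32 = (424^16)^2 ≡ 724^2 = 524176 ≡ 777 (mod 1381)
424^37 = 424^32 · 424^4 · 424^1 ≡ 777 · 1133 · 424 ≡ 999 (mod 1381).

999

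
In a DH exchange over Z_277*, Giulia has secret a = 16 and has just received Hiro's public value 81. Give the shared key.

57

Shared key K = 81^16 mod 277.
81^1 ≡ 81 (mod 277)
81^2 = (81^1)^2 ≡ 81^2 = 6561 ≡ 190 (mod 277)
81^4 = (81^2)^2 ≡ 190^2 = 36100 ≡ 90 (mod 277)
81^8 = (81^4)^2 ≡ 90^2 = 8100 ≡ 67 (mod 277)
81^16 = (81^8)^2 ≡ 67^2 = 4489 ≡ 57 (mod 277)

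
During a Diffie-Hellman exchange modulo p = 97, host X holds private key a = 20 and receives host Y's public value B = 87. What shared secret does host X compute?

73

Shared key K = 87^20 mod 97.
87^1 ≡ 87 (mod 97)
87^2 = (87^1)^2 ≡ 87^2 = 7569 ≡ 3 (mod 97)
87^4 = (87^2)^2 ≡ 3^2 = 9 ≡ 9 (mod 97)
87^8 = (87^4)^2 ≡ 9^2 = 81 ≡ 81 (mod 97)
87^16 = (87^8)^2 ≡ 81^2 = 6561 ≡ 62 (mod 97)
87^20 = 87^16 · 87^4 ≡ 62 · 9 ≡ 73 (mod 97).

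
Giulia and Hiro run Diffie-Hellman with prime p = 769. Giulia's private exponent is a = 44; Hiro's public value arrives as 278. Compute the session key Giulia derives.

Shared key K = 278^44 mod 769.
278^1 ≡ 278 (mod 769)
278^2 = (278^1)^2 ≡ 278^2 = 77284 ≡ 384 (mod 769)
278^4 = (278^2)^2 ≡ 384^2 = 147456 ≡ 577 (mod 769)
278^8 = (278^4)^2 ≡ 577^2 = 332929 ≡ 721 (mod 769)
278^16 = (278^8)^2 ≡ 721^2 = 519841 ≡ 766 (mod 769)
278^32 = (278^16)^2 ≡ 766^2 = 586756 ≡ 9 (mod 769)
278^44 = 278^32 · 278^8 · 278^4 ≡ 9 · 721 · 577 ≡ 661 (mod 769).

661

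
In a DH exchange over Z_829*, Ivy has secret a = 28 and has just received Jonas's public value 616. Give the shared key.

608

Shared key K = 616^28 mod 829.
616^1 ≡ 616 (mod 829)
616^2 = (616^1)^2 ≡ 616^2 = 379456 ≡ 603 (mod 829)
616^4 = (616^2)^2 ≡ 603^2 = 363609 ≡ 507 (mod 829)
616^8 = (616^4)^2 ≡ 507^2 = 257049 ≡ 59 (mod 829)
616^16 = (616^8)^2 ≡ 59^2 = 3481 ≡ 165 (mod 829)
616^28 = 616^16 · 616^8 · 616^4 ≡ 165 · 59 · 507 ≡ 608 (mod 829).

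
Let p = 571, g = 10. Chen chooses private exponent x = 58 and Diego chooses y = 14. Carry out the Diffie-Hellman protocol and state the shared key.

245

Chen sends A = g^x mod p = 10^58 mod 571.
10^1 ≡ 10 (mod 571)
10^2 = (10^1)^2 ≡ 10^2 = 100 ≡ 100 (mod 571)
10^4 = (10^2)^2 ≡ 100^2 = 10000 ≡ 293 (mod 571)
10^8 = (10^4)^2 ≡ 293^2 = 85849 ≡ 199 (mod 571)
10^16 = (10^8)^2 ≡ 199^2 = 39601 ≡ 202 (mod 571)
10^32 = (10^16)^2 ≡ 202^2 = 40804 ≡ 263 (mod 571)
10^58 = 10^32 · 10^16 · 10^8 · 10^2 ≡ 263 · 202 · 199 · 100 ≡ 329 (mod 571).
So A = 329. Diego then computes K = A^y mod p = 329^14 mod 571.
329^1 ≡ 329 (mod 571)
329^2 = (329^1)^2 ≡ 329^2 = 108241 ≡ 322 (mod 571)
329^4 = (329^2)^2 ≡ 322^2 = 103684 ≡ 333 (mod 571)
329^8 = (329^4)^2 ≡ 333^2 = 110889 ≡ 115 (mod 571)
329^14 = 329^8 · 329^4 · 329^2 ≡ 115 · 333 · 322 ≡ 245 (mod 571).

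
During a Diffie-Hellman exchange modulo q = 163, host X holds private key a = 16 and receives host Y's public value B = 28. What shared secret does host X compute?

Shared key K = 28^16 mod 163.
28^1 ≡ 28 (mod 163)
28^2 = (28^1)^2 ≡ 28^2 = 784 ≡ 132 (mod 163)
28^4 = (28^2)^2 ≡ 132^2 = 17424 ≡ 146 (mod 163)
28^8 = (28^4)^2 ≡ 146^2 = 21316 ≡ 126 (mod 163)
28^16 = (28^8)^2 ≡ 126^2 = 15876 ≡ 65 (mod 163)

65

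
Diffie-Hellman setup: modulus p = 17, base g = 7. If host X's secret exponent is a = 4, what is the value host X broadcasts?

Public value = 7^{4} \pmod{17}.
7^1 ≡ 7 (mod 17)
7^2 = (7^1)^2 ≡ 7^2 = 49 ≡ 15 (mod 17)
7^4 = (7^2)^2 ≡ 15^2 = 225 ≡ 4 (mod 17)

4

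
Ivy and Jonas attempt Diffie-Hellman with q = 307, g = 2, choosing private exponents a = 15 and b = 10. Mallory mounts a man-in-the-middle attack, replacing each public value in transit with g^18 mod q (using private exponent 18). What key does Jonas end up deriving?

216

Jonas receives Mallory's public value M = 2^18 mod 307 instead of the honest one.
2^1 ≡ 2 (mod 307)
2^2 = (2^1)^2 ≡ 2^2 = 4 ≡ 4 (mod 307)
2^4 = (2^2)^2 ≡ 4^2 = 16 ≡ 16 (mod 307)
2^8 = (2^4)^2 ≡ 16^2 = 256 ≡ 256 (mod 307)
2^16 = (2^8)^2 ≡ 256^2 = 65536 ≡ 145 (mod 307)
2^18 = 2^16 · 2^2 ≡ 145 · 4 ≡ 273 (mod 307).
So M = 273. Jonas computes K = M^10 mod 307.
273^1 ≡ 273 (mod 307)
273^2 = (273^1)^2 ≡ 273^2 = 74529 ≡ 235 (mod 307)
273^4 = (273^2)^2 ≡ 235^2 = 55225 ≡ 272 (mod 307)
273^8 = (273^4)^2 ≡ 272^2 = 73984 ≡ 304 (mod 307)
273^10 = 273^8 · 273^2 ≡ 304 · 235 ≡ 216 (mod 307).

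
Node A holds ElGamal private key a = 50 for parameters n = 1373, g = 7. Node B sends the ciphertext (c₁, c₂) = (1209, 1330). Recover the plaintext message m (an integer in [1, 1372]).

Shared mask s = c₁^a mod n = 1209^50 mod 1373.
1209^1 ≡ 1209 (mod 1373)
1209^2 = (1209^1)^2 ≡ 1209^2 = 1461681 ≡ 809 (mod 1373)
1209^4 = (1209^2)^2 ≡ 809^2 = 654481 ≡ 933 (mod 1373)
1209^8 = (1209^4)^2 ≡ 933^2 = 870489 ≡ 7 (mod 1373)
1209^16 = (1209^8)^2 ≡ 7^2 = 49 ≡ 49 (mod 1373)
1209^32 = (1209^16)^2 ≡ 49^2 = 2401 ≡ 1028 (mod 1373)
1209^50 = 1209^32 · 1209^16 · 1209^2 ≡ 1028 · 49 · 809 ≡ 308 (mod 1373).
So s = 308; s⁻¹ ≡ 370 (mod 1373).
m = c₂ · s⁻¹ mod 1373 = 1330 · 370 mod 1373 = 566.

566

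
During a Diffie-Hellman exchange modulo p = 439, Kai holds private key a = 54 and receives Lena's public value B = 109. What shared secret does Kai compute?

73

Shared key K = 109^54 mod 439.
109^1 ≡ 109 (mod 439)
109^2 = (109^1)^2 ≡ 109^2 = 11881 ≡ 28 (mod 439)
109^4 = (109^2)^2 ≡ 28^2 = 784 ≡ 345 (mod 439)
109^8 = (109^4)^2 ≡ 345^2 = 119025 ≡ 56 (mod 439)
109^16 = (109^8)^2 ≡ 56^2 = 3136 ≡ 63 (mod 439)
109^32 = (109^16)^2 ≡ 63^2 = 3969 ≡ 18 (mod 439)
109^54 = 109^32 · 109^16 · 109^4 · 109^2 ≡ 18 · 63 · 345 · 28 ≡ 73 (mod 439).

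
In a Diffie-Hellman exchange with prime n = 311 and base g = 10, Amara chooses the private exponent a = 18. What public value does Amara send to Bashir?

Public value = 10^18 mod 311.
10^1 ≡ 10 (mod 311)
10^2 = (10^1)^2 ≡ 10^2 = 100 ≡ 100 (mod 311)
10^4 = (10^2)^2 ≡ 100^2 = 10000 ≡ 48 (mod 311)
10^8 = (10^4)^2 ≡ 48^2 = 2304 ≡ 127 (mod 311)
10^16 = (10^8)^2 ≡ 127^2 = 16129 ≡ 268 (mod 311)
10^18 = 10^16 · 10^2 ≡ 268 · 100 ≡ 54 (mod 311).

54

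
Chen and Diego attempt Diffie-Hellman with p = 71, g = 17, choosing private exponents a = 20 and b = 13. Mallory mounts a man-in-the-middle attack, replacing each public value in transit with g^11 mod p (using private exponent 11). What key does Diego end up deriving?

Diego receives Mallory's public value M = 17^11 mod 71 instead of the honest one.
17^1 ≡ 17 (mod 71)
17^2 = (17^1)^2 ≡ 17^2 = 289 ≡ 5 (mod 71)
17^4 = (17^2)^2 ≡ 5^2 = 25 ≡ 25 (mod 71)
17^8 = (17^4)^2 ≡ 25^2 = 625 ≡ 57 (mod 71)
17^11 = 17^8 · 17^2 · 17^1 ≡ 57 · 5 · 17 ≡ 17 (mod 71).
So M = 17. Diego computes K = M^13 mod 71.
17^1 ≡ 17 (mod 71)
17^2 = (17^1)^2 ≡ 17^2 = 289 ≡ 5 (mod 71)
17^4 = (17^2)^2 ≡ 5^2 = 25 ≡ 25 (mod 71)
17^8 = (17^4)^2 ≡ 25^2 = 625 ≡ 57 (mod 71)
17^13 = 17^8 · 17^4 · 17^1 ≡ 57 · 25 · 17 ≡ 14 (mod 71).

14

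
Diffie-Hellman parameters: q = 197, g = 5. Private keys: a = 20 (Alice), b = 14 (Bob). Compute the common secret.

Bob sends B = g^b mod q = 5^14 mod 197.
5^1 ≡ 5 (mod 197)
5^2 = (5^1)^2 ≡ 5^2 = 25 ≡ 25 (mod 197)
5^4 = (5^2)^2 ≡ 25^2 = 625 ≡ 34 (mod 197)
5^8 = (5^4)^2 ≡ 34^2 = 1156 ≡ 171 (mod 197)
5^14 = 5^8 · 5^4 · 5^2 ≡ 171 · 34 · 25 ≡ 161 (mod 197).
So B = 161. Alice then computes K = B^a mod q = 161^20 mod 197.
161^1 ≡ 161 (mod 197)
161^2 = (161^1)^2 ≡ 161^2 = 25921 ≡ 114 (mod 197)
161^4 = (161^2)^2 ≡ 114^2 = 12996 ≡ 191 (mod 197)
161^8 = (161^4)^2 ≡ 191^2 = 36481 ≡ 36 (mod 197)
161^16 = (161^8)^2 ≡ 36^2 = 1296 ≡ 114 (mod 197)
161^20 = 161^16 · 161^4 ≡ 114 · 191 ≡ 104 (mod 197).

104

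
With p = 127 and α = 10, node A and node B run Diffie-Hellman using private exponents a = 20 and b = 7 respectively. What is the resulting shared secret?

Node A sends A = α^a mod p = 10^20 mod 127.
10^1 ≡ 10 (mod 127)
10^2 = (10^1)^2 ≡ 10^2 = 100 ≡ 100 (mod 127)
10^4 = (10^2)^2 ≡ 100^2 = 10000 ≡ 94 (mod 127)
10^8 = (10^4)^2 ≡ 94^2 = 8836 ≡ 73 (mod 127)
10^16 = (10^8)^2 ≡ 73^2 = 5329 ≡ 122 (mod 127)
10^20 = 10^16 · 10^4 ≡ 122 · 94 ≡ 38 (mod 127).
So A = 38. Node B then computes K = A^b mod p = 38^7 mod 127.
38^1 ≡ 38 (mod 127)
38^2 = (38^1)^2 ≡ 38^2 = 1444 ≡ 47 (mod 127)
38^4 = (38^2)^2 ≡ 47^2 = 2209 ≡ 50 (mod 127)
38^7 = 38^4 · 38^2 · 38^1 ≡ 50 · 47 · 38 ≡ 19 (mod 127).

19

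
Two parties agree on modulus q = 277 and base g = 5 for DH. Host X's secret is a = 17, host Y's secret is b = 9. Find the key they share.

Host X sends A = g^a mod q = 5^17 mod 277.
5^1 ≡ 5 (mod 277)
5^2 = (5^1)^2 ≡ 5^2 = 25 ≡ 25 (mod 277)
5^4 = (5^2)^2 ≡ 25^2 = 625 ≡ 71 (mod 277)
5^8 = (5^4)^2 ≡ 71^2 = 5041 ≡ 55 (mod 277)
5^16 = (5^8)^2 ≡ 55^2 = 3025 ≡ 255 (mod 277)
5^17 = 5^16 · 5^1 ≡ 255 · 5 ≡ 167 (mod 277).
So A = 167. Host Y then computes K = A^b mod q = 167^9 mod 277.
167^1 ≡ 167 (mod 277)
167^2 = (167^1)^2 ≡ 167^2 = 27889 ≡ 189 (mod 277)
167^4 = (167^2)^2 ≡ 189^2 = 35721 ≡ 265 (mod 277)
167^8 = (167^4)^2 ≡ 265^2 = 70225 ≡ 144 (mod 277)
167^9 = 167^8 · 167^1 ≡ 144 · 167 ≡ 226 (mod 277).

226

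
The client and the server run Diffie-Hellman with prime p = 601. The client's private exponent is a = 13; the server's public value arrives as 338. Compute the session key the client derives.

Shared key K = 338^13 mod 601.
338^1 ≡ 338 (mod 601)
338^2 = (338^1)^2 ≡ 338^2 = 114244 ≡ 54 (mod 601)
338^4 = (338^2)^2 ≡ 54^2 = 2916 ≡ 512 (mod 601)
338^8 = (338^4)^2 ≡ 512^2 = 262144 ≡ 108 (mod 601)
338^13 = 338^8 · 338^4 · 338^1 ≡ 108 · 512 · 338 ≡ 150 (mod 601).

150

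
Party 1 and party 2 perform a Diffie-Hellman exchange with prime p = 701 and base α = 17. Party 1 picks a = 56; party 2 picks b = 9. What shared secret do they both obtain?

Party 2 sends B = α^b mod p = 17^9 mod 701.
17^1 ≡ 17 (mod 701)
17^2 = (17^1)^2 ≡ 17^2 = 289 ≡ 289 (mod 701)
17^4 = (17^2)^2 ≡ 289^2 = 83521 ≡ 102 (mod 701)
17^8 = (17^4)^2 ≡ 102^2 = 10404 ≡ 590 (mod 701)
17^9 = 17^8 · 17^1 ≡ 590 · 17 ≡ 216 (mod 701).
So B = 216. Party 1 then computes K = B^a mod p = 216^56 mod 701.
216^1 ≡ 216 (mod 701)
216^2 = (216^1)^2 ≡ 216^2 = 46656 ≡ 390 (mod 701)
216^4 = (216^2)^2 ≡ 390^2 = 152100 ≡ 684 (mod 701)
216^8 = (216^4)^2 ≡ 684^2 = 467856 ≡ 289 (mod 701)
216^16 = (216^8)^2 ≡ 289^2 = 83521 ≡ 102 (mod 701)
216^32 = (216^16)^2 ≡ 102^2 = 10404 ≡ 590 (mod 701)
216^56 = 216^32 · 216^16 · 216^8 ≡ 590 · 102 · 289 ≡ 210 (mod 701).

210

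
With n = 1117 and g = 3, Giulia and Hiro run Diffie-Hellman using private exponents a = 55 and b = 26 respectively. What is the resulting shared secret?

Hiro sends B = g^b mod n = 3^26 mod 1117.
3^1 ≡ 3 (mod 1117)
3^2 = (3^1)^2 ≡ 3^2 = 9 ≡ 9 (mod 1117)
3^4 = (3^2)^2 ≡ 9^2 = 81 ≡ 81 (mod 1117)
3^8 = (3^4)^2 ≡ 81^2 = 6561 ≡ 976 (mod 1117)
3^16 = (3^8)^2 ≡ 976^2 = 952576 ≡ 892 (mod 1117)
3^26 = 3^16 · 3^8 · 3^2 ≡ 892 · 976 · 9 ≡ 690 (mod 1117).
So B = 690. Giulia then computes K = B^a mod n = 690^55 mod 1117.
690^1 ≡ 690 (mod 1117)
690^2 = (690^1)^2 ≡ 690^2 = 476100 ≡ 258 (mod 1117)
690^4 = (690^2)^2 ≡ 258^2 = 66564 ≡ 661 (mod 1117)
690^8 = (690^4)^2 ≡ 661^2 = 436921 ≡ 174 (mod 1117)
690^16 = (690^8)^2 ≡ 174^2 = 30276 ≡ 117 (mod 1117)
690^32 = (690^16)^2 ≡ 117^2 = 13689 ≡ 285 (mod 1117)
690^55 = 690^32 · 690^16 · 690^4 · 690^2 · 690^1 ≡ 285 · 117 · 661 · 258 · 690 ≡ 784 (mod 1117).

784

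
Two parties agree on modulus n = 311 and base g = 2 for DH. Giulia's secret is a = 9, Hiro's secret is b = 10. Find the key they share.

Giulia sends A = g^a mod n = 2^9 mod 311.
2^1 ≡ 2 (mod 311)
2^2 = (2^1)^2 ≡ 2^2 = 4 ≡ 4 (mod 311)
2^4 = (2^2)^2 ≡ 4^2 = 16 ≡ 16 (mod 311)
2^8 = (2^4)^2 ≡ 16^2 = 256 ≡ 256 (mod 311)
2^9 = 2^8 · 2^1 ≡ 256 · 2 ≡ 201 (mod 311).
So A = 201. Hiro then computes K = A^b mod n = 201^10 mod 311.
201^1 ≡ 201 (mod 311)
201^2 = (201^1)^2 ≡ 201^2 = 40401 ≡ 282 (mod 311)
201^4 = (201^2)^2 ≡ 282^2 = 79524 ≡ 219 (mod 311)
201^8 = (201^4)^2 ≡ 219^2 = 47961 ≡ 67 (mod 311)
201^10 = 201^8 · 201^2 ≡ 67 · 282 ≡ 234 (mod 311).

234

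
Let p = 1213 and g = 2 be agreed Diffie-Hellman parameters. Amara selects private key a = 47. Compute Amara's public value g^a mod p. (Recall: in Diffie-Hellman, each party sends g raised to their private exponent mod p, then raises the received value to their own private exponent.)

Public value = 2^47 mod 1213.
2^1 ≡ 2 (mod 1213)
2^2 = (2^1)^2 ≡ 2^2 = 4 ≡ 4 (mod 1213)
2^4 = (2^2)^2 ≡ 4^2 = 16 ≡ 16 (mod 1213)
2^8 = (2^4)^2 ≡ 16^2 = 256 ≡ 256 (mod 1213)
2^16 = (2^8)^2 ≡ 256^2 = 65536 ≡ 34 (mod 1213)
2^32 = (2^16)^2 ≡ 34^2 = 1156 ≡ 1156 (mod 1213)
2^47 = 2^32 · 2^8 · 2^4 · 2^2 · 2^1 ≡ 1156 · 256 · 16 · 4 · 2 ≡ 244 (mod 1213).

244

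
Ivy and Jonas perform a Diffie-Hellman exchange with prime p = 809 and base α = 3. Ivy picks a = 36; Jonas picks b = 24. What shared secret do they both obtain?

280

Ivy sends A = α^a mod p = 3^36 mod 809.
3^1 ≡ 3 (mod 809)
3^2 = (3^1)^2 ≡ 3^2 = 9 ≡ 9 (mod 809)
3^4 = (3^2)^2 ≡ 9^2 = 81 ≡ 81 (mod 809)
3^8 = (3^4)^2 ≡ 81^2 = 6561 ≡ 89 (mod 809)
3^16 = (3^8)^2 ≡ 89^2 = 7921 ≡ 640 (mod 809)
3^32 = (3^16)^2 ≡ 640^2 = 409600 ≡ 246 (mod 809)
3^36 = 3^32 · 3^4 ≡ 246 · 81 ≡ 510 (mod 809).
So A = 510. Jonas then computes K = A^b mod p = 510^24 mod 809.
510^1 ≡ 510 (mod 809)
510^2 = (510^1)^2 ≡ 510^2 = 260100 ≡ 411 (mod 809)
510^4 = (510^2)^2 ≡ 411^2 = 168921 ≡ 649 (mod 809)
510^8 = (510^4)^2 ≡ 649^2 = 421201 ≡ 521 (mod 809)
510^16 = (510^8)^2 ≡ 521^2 = 271441 ≡ 426 (mod 809)
510^24 = 510^16 · 510^8 ≡ 426 · 521 ≡ 280 (mod 809).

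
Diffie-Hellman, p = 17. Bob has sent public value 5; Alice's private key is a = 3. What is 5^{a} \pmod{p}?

Shared key K = 5^3 mod 17.
5^1 ≡ 5 (mod 17)
5^2 = (5^1)^2 ≡ 5^2 = 25 ≡ 8 (mod 17)
5^3 = 5^2 · 5^1 ≡ 8 · 5 ≡ 6 (mod 17).

6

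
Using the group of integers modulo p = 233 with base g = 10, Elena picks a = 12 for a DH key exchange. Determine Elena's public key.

131

Public value = 10^12 mod 233.
10^1 ≡ 10 (mod 233)
10^2 = (10^1)^2 ≡ 10^2 = 100 ≡ 100 (mod 233)
10^4 = (10^2)^2 ≡ 100^2 = 10000 ≡ 214 (mod 233)
10^8 = (10^4)^2 ≡ 214^2 = 45796 ≡ 128 (mod 233)
10^12 = 10^8 · 10^4 ≡ 128 · 214 ≡ 131 (mod 233).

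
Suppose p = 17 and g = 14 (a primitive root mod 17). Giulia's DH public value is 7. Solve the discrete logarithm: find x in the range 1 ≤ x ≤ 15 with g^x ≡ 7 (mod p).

Try successive powers of 14 modulo 17:
14^1 ≡ 14
14^2 ≡ 9
14^3 ≡ 7
Found: x = 3.

3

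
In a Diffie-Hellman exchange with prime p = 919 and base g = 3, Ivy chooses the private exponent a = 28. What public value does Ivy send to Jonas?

433

Public value = 3^28 (mod 919).
3^1 ≡ 3 (mod 919)
3^2 = (3^1)^2 ≡ 3^2 = 9 ≡ 9 (mod 919)
3^4 = (3^2)^2 ≡ 9^2 = 81 ≡ 81 (mod 919)
3^8 = (3^4)^2 ≡ 81^2 = 6561 ≡ 128 (mod 919)
3^16 = (3^8)^2 ≡ 128^2 = 16384 ≡ 761 (mod 919)
3^28 = 3^16 · 3^8 · 3^4 ≡ 761 · 128 · 81 ≡ 433 (mod 919).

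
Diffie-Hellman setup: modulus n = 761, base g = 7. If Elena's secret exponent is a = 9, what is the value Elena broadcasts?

Public value = 7^9 (mod 761).
7^1 ≡ 7 (mod 761)
7^2 = (7^1)^2 ≡ 7^2 = 49 ≡ 49 (mod 761)
7^4 = (7^2)^2 ≡ 49^2 = 2401 ≡ 118 (mod 761)
7^8 = (7^4)^2 ≡ 118^2 = 13924 ≡ 226 (mod 761)
7^9 = 7^8 · 7^1 ≡ 226 · 7 ≡ 60 (mod 761).

60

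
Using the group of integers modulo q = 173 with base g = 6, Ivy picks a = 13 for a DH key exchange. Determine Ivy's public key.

23

Public value = 6^{13} \pmod{173}.
6^1 ≡ 6 (mod 173)
6^2 = (6^1)^2 ≡ 6^2 = 36 ≡ 36 (mod 173)
6^4 = (6^2)^2 ≡ 36^2 = 1296 ≡ 85 (mod 173)
6^8 = (6^4)^2 ≡ 85^2 = 7225 ≡ 132 (mod 173)
6^13 = 6^8 · 6^4 · 6^1 ≡ 132 · 85 · 6 ≡ 23 (mod 173).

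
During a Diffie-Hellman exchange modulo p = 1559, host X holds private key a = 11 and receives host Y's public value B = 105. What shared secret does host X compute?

704

Shared key K = 105^11 mod 1559.
105^1 ≡ 105 (mod 1559)
105^2 = (105^1)^2 ≡ 105^2 = 11025 ≡ 112 (mod 1559)
105^4 = (105^2)^2 ≡ 112^2 = 12544 ≡ 72 (mod 1559)
105^8 = (105^4)^2 ≡ 72^2 = 5184 ≡ 507 (mod 1559)
105^11 = 105^8 · 105^2 · 105^1 ≡ 507 · 112 · 105 ≡ 704 (mod 1559).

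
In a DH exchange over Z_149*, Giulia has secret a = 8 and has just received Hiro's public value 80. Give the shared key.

Shared key K = 80^8 mod 149.
80^1 ≡ 80 (mod 149)
80^2 = (80^1)^2 ≡ 80^2 = 6400 ≡ 142 (mod 149)
80^4 = (80^2)^2 ≡ 142^2 = 20164 ≡ 49 (mod 149)
80^8 = (80^4)^2 ≡ 49^2 = 2401 ≡ 17 (mod 149)

17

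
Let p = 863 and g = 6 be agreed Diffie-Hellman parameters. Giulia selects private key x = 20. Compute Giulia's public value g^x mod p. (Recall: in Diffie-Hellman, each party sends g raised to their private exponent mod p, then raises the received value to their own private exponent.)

520

Public value = 6^20 mod 863.
6^1 ≡ 6 (mod 863)
6^2 = (6^1)^2 ≡ 6^2 = 36 ≡ 36 (mod 863)
6^4 = (6^2)^2 ≡ 36^2 = 1296 ≡ 433 (mod 863)
6^8 = (6^4)^2 ≡ 433^2 = 187489 ≡ 218 (mod 863)
6^16 = (6^8)^2 ≡ 218^2 = 47524 ≡ 59 (mod 863)
6^20 = 6^16 · 6^4 ≡ 59 · 433 ≡ 520 (mod 863).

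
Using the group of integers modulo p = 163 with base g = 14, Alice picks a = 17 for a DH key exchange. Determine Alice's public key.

91

Public value = 14^17 mod 163.
14^1 ≡ 14 (mod 163)
14^2 = (14^1)^2 ≡ 14^2 = 196 ≡ 33 (mod 163)
14^4 = (14^2)^2 ≡ 33^2 = 1089 ≡ 111 (mod 163)
14^8 = (14^4)^2 ≡ 111^2 = 12321 ≡ 96 (mod 163)
14^16 = (14^8)^2 ≡ 96^2 = 9216 ≡ 88 (mod 163)
14^17 = 14^16 · 14^1 ≡ 88 · 14 ≡ 91 (mod 163).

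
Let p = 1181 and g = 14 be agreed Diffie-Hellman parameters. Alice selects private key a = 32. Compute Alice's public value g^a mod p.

Public value = 14^32 mod 1181.
14^1 ≡ 14 (mod 1181)
14^2 = (14^1)^2 ≡ 14^2 = 196 ≡ 196 (mod 1181)
14^4 = (14^2)^2 ≡ 196^2 = 38416 ≡ 624 (mod 1181)
14^8 = (14^4)^2 ≡ 624^2 = 389376 ≡ 827 (mod 1181)
14^16 = (14^8)^2 ≡ 827^2 = 683929 ≡ 130 (mod 1181)
14^32 = (14^16)^2 ≡ 130^2 = 16900 ≡ 366 (mod 1181)

366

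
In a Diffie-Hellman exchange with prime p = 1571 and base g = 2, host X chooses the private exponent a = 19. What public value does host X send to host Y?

1145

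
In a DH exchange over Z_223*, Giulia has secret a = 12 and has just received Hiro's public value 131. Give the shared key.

68

Shared key K = 131^12 mod 223.
131^1 ≡ 131 (mod 223)
131^2 = (131^1)^2 ≡ 131^2 = 17161 ≡ 213 (mod 223)
131^4 = (131^2)^2 ≡ 213^2 = 45369 ≡ 100 (mod 223)
131^8 = (131^4)^2 ≡ 100^2 = 10000 ≡ 188 (mod 223)
131^12 = 131^8 · 131^4 ≡ 188 · 100 ≡ 68 (mod 223).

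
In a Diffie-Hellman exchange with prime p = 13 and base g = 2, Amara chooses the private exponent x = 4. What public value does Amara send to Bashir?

Public value = 2^4 mod 13.
2^1 ≡ 2 (mod 13)
2^2 = (2^1)^2 ≡ 2^2 = 4 ≡ 4 (mod 13)
2^4 = (2^2)^2 ≡ 4^2 = 16 ≡ 3 (mod 13)

3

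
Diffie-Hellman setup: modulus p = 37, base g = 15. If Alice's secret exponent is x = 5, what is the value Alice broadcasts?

Public value = 15^{5} \pmod{37}.
15^1 ≡ 15 (mod 37)
15^2 = (15^1)^2 ≡ 15^2 = 225 ≡ 3 (mod 37)
15^4 = (15^2)^2 ≡ 3^2 = 9 ≡ 9 (mod 37)
15^5 = 15^4 · 15^1 ≡ 9 · 15 ≡ 24 (mod 37).

24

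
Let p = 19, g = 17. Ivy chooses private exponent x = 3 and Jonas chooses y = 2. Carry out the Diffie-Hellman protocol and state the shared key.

Ivy sends A = g^x mod p = 17^3 mod 19.
17^1 ≡ 17 (mod 19)
17^2 = (17^1)^2 ≡ 17^2 = 289 ≡ 4 (mod 19)
17^3 = 17^2 · 17^1 ≡ 4 · 17 ≡ 11 (mod 19).
So A = 11. Jonas then computes K = A^y mod p = 11^2 mod 19.
11^1 ≡ 11 (mod 19)
11^2 = (11^1)^2 ≡ 11^2 = 121 ≡ 7 (mod 19)

7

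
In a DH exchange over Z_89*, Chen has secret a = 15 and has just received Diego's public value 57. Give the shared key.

22

Shared key K = 57^15 mod 89.
57^1 ≡ 57 (mod 89)
57^2 = (57^1)^2 ≡ 57^2 = 3249 ≡ 45 (mod 89)
57^4 = (57^2)^2 ≡ 45^2 = 2025 ≡ 67 (mod 89)
57^8 = (57^4)^2 ≡ 67^2 = 4489 ≡ 39 (mod 89)
57^15 = 57^8 · 57^4 · 57^2 · 57^1 ≡ 39 · 67 · 45 · 57 ≡ 22 (mod 89).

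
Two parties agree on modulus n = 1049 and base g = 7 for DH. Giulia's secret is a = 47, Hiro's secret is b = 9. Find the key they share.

607

Giulia sends A = g^a mod n = 7^47 mod 1049.
7^1 ≡ 7 (mod 1049)
7^2 = (7^1)^2 ≡ 7^2 = 49 ≡ 49 (mod 1049)
7^4 = (7^2)^2 ≡ 49^2 = 2401 ≡ 303 (mod 1049)
7^8 = (7^4)^2 ≡ 303^2 = 91809 ≡ 546 (mod 1049)
7^16 = (7^8)^2 ≡ 546^2 = 298116 ≡ 200 (mod 1049)
7^32 = (7^16)^2 ≡ 200^2 = 40000 ≡ 138 (mod 1049)
7^47 = 7^32 · 7^8 · 7^4 · 7^2 · 7^1 ≡ 138 · 546 · 303 · 49 · 7 ≡ 646 (mod 1049).
So A = 646. Hiro then computes K = A^b mod n = 646^9 mod 1049.
646^1 ≡ 646 (mod 1049)
646^2 = (646^1)^2 ≡ 646^2 = 417316 ≡ 863 (mod 1049)
646^4 = (646^2)^2 ≡ 863^2 = 744769 ≡ 1028 (mod 1049)
646^8 = (646^4)^2 ≡ 1028^2 = 1056784 ≡ 441 (mod 1049)
646^9 = 646^8 · 646^1 ≡ 441 · 646 ≡ 607 (mod 1049).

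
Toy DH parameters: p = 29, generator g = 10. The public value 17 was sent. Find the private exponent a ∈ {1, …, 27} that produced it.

7

Try successive powers of 10 modulo 29:
10^1 ≡ 10
10^2 ≡ 13
10^3 ≡ 14
10^4 ≡ 24
10^5 ≡ 8
10^6 ≡ 22
10^7 ≡ 17
Found: a = 7.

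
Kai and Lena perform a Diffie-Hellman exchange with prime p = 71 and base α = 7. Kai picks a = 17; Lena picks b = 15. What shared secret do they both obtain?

26

Kai sends A = α^a mod p = 7^17 mod 71.
7^1 ≡ 7 (mod 71)
7^2 = (7^1)^2 ≡ 7^2 = 49 ≡ 49 (mod 71)
7^4 = (7^2)^2 ≡ 49^2 = 2401 ≡ 58 (mod 71)
7^8 = (7^4)^2 ≡ 58^2 = 3364 ≡ 27 (mod 71)
7^16 = (7^8)^2 ≡ 27^2 = 729 ≡ 19 (mod 71)
7^17 = 7^16 · 7^1 ≡ 19 · 7 ≡ 62 (mod 71).
So A = 62. Lena then computes K = A^b mod p = 62^15 mod 71.
62^1 ≡ 62 (mod 71)
62^2 = (62^1)^2 ≡ 62^2 = 3844 ≡ 10 (mod 71)
62^4 = (62^2)^2 ≡ 10^2 = 100 ≡ 29 (mod 71)
62^8 = (62^4)^2 ≡ 29^2 = 841 ≡ 60 (mod 71)
62^15 = 62^8 · 62^4 · 62^2 · 62^1 ≡ 60 · 29 · 10 · 62 ≡ 26 (mod 71).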